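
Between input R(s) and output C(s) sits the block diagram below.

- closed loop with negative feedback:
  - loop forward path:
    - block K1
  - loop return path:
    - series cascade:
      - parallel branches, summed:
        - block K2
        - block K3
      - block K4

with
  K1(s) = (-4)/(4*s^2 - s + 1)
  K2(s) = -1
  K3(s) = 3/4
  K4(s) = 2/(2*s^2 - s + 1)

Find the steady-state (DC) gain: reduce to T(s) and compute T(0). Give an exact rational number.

(1) parallel reduction of K2, K3 gives (-1)/4
(2) multiply (K2+K3), K4 (series) gives (-1)/(4*s^2 - 2*s + 2)
(3) close the feedback loop around K1, ((K2+K3)*K4) gives (-8*s^2 + 4*s - 4)/(8*s^4 - 6*s^3 + 7*s^2 - 2*s + 3)
That last expression is T(s); at s = 0 only the constant terms survive, so T(0) = -4/3.

Hence the answer: -4/3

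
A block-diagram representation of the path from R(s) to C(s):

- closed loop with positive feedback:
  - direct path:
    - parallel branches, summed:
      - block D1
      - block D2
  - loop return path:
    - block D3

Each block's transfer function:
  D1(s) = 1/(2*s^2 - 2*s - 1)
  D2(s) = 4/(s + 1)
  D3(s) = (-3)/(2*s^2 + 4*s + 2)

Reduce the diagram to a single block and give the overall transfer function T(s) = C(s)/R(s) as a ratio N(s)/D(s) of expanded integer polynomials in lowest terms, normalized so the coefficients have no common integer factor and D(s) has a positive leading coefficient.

Answer: (16*s^4 + 18*s^3 - 18*s^2 - 26*s - 6)/(4*s^5 + 8*s^4 - 2*s^3 + 10*s^2 - 31*s - 11)

Working:
[1] reduce the parallel group D1, D2: (8*s^2 - 7*s - 3)/(2*s^3 - 3*s - 1)
[2] feedback reduction of (D1+D2), D3; the result is T(s) itself (integer coefficients, no common factor, positive leading denominator coefficient)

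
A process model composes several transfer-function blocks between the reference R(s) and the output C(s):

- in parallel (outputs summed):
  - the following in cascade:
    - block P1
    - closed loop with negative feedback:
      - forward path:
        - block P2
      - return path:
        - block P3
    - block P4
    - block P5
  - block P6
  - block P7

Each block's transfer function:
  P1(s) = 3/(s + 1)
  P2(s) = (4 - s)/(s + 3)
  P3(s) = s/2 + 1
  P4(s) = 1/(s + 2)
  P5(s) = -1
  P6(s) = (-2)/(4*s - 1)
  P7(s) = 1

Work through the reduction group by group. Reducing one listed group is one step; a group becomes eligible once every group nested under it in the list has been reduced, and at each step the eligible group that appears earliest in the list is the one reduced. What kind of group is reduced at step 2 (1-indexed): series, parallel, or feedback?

Reducing step by step:

Step 1 - apply the feedback formula to P2, P3
Step 2 - cascade P1, [P2/(1+P2*P3)], P4, P5
Step 3 - add (P1*[P2/(1+P2*P3)]*P4*P5), P6, P7 (parallel)
At step 2 the group reduced is series.

Answer: series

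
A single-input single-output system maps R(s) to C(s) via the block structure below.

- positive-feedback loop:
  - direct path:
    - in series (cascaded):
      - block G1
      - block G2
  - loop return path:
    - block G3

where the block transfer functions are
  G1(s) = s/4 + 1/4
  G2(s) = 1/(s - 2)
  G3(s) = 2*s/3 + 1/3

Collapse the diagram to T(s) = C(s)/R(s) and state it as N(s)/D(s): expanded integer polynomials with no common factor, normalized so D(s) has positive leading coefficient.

Reducing step by step:

(1) cascade G1, G2, giving (s + 1)/(4*s - 8)
(2) apply the feedback formula to (G1*G2), G3, which is the overall transfer function T(s) = C(s)/R(s) in lowest terms

Answer: (-3*s - 3)/(2*s^2 - 9*s + 25)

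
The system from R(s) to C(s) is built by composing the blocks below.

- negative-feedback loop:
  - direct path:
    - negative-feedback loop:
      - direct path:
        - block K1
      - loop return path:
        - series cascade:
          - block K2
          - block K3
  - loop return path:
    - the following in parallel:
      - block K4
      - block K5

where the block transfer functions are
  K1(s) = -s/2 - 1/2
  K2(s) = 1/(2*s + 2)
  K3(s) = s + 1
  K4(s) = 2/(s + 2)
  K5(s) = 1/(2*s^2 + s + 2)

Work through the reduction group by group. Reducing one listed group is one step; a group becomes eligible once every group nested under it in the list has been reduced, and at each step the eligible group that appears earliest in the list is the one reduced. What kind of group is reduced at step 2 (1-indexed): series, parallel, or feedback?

The answer is feedback.

Reasoning:
(1) combine K2, K3 in series
(2) feedback reduction of K1, (K2*K3)
(3) sum the parallel branches K4, K5
(4) collapse the loop ([K1/(1+K1*(K2*K3))] forward, (K4+K5) return)
So the answer for step 2 is feedback.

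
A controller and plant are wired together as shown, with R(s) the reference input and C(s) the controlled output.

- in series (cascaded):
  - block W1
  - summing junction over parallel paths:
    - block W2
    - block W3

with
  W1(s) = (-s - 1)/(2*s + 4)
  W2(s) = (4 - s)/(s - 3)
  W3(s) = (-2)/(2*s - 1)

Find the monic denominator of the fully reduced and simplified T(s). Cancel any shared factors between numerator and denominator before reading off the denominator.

(1) parallel reduction of W2, W3: (-2*s^2 + 7*s + 2)/(2*s^2 - 7*s + 3)
(2) reduce the series chain W1, (W2+W3): (2*s^3 - 5*s^2 - 9*s - 2)/(4*s^3 - 6*s^2 - 22*s + 12)
That last expression is T(s), already simplified. Scaling its denominator by 1/4 (the reciprocal of the leading coefficient) yields the monic denominator.

Hence the answer: s^3 - 3*s^2/2 - 11*s/2 + 3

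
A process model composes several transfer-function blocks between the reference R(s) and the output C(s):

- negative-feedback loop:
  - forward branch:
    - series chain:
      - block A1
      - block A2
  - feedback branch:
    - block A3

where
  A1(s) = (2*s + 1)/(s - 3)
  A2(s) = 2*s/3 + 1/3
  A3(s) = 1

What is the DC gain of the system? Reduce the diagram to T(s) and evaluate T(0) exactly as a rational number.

Reducing step by step:

Step 1 - cascade A1, A2: (4*s^2 + 4*s + 1)/(3*s - 9)
Step 2 - collapse the loop ((A1*A2) forward, A3 return): (4*s^2 + 4*s + 1)/(4*s^2 + 7*s - 8)
DC gain: substitute s = 0 into T(s) from step 2: T(0) = 1/(-8) = -1/8.

Answer: -1/8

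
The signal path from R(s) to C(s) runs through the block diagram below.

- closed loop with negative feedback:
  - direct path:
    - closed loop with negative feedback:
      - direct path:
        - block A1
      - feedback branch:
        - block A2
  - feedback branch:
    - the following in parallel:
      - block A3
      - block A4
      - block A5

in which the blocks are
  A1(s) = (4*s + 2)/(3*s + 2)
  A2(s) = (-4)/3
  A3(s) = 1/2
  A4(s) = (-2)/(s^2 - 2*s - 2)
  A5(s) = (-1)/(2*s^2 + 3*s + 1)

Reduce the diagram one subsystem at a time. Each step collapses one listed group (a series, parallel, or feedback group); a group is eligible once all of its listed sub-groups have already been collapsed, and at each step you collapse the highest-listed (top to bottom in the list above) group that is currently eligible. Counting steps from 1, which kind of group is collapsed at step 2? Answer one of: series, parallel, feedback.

[1] apply the feedback formula to A1, A2
[2] add A3, A4, A5 (parallel)
[3] apply the feedback formula to [A1/(1+A1*A2)], (A3+A4+A5)
So the answer for step 2 is parallel.

Answer: parallel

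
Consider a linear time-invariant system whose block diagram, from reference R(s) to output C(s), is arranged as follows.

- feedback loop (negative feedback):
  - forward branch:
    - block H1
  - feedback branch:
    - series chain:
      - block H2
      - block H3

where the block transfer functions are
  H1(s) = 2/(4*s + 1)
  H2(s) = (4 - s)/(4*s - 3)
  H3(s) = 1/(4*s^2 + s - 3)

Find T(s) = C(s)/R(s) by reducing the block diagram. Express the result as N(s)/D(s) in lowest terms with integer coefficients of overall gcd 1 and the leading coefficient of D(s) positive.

1. cascade H2, H3; result (4 - s)/(16*s^3 - 8*s^2 - 15*s + 9)
2. feedback reduction of H1, (H2*H3) - this is the overall T(s), already in the required normalized form

Therefore the answer is (32*s^3 - 16*s^2 - 30*s + 18)/(64*s^4 - 16*s^3 - 68*s^2 + 19*s + 17).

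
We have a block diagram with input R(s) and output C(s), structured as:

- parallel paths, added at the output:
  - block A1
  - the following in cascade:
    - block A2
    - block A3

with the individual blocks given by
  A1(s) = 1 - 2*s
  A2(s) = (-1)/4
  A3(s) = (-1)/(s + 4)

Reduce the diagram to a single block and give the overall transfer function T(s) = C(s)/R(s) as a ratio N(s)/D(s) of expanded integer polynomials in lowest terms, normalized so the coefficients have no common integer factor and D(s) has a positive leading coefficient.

Answer: (-8*s^2 - 28*s + 17)/(4*s + 16)

Working:
Step 1: cascade A2, A3 gives 1/(4*s + 16)
Step 2: combine A1, (A2*A3) in parallel, which is the overall transfer function T(s) = C(s)/R(s) in lowest terms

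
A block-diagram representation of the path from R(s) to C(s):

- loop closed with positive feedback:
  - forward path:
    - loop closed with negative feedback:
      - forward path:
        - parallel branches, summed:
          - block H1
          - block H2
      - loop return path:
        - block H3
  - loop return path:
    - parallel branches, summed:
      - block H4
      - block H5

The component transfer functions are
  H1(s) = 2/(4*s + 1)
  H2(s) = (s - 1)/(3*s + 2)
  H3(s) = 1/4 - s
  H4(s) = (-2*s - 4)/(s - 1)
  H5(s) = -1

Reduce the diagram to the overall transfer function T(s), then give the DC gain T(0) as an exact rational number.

Answer: -12/25

Working:
(1) reduce the parallel group H1, H2 gives (4*s^2 + 3*s + 3)/(12*s^2 + 11*s + 2)
(2) apply the feedback formula to (H1+H2), H3 gives (-16*s^2 - 12*s - 12)/(16*s^3 - 40*s^2 - 35*s - 11)
(3) sum the parallel branches H4, H5 gives (-3*s - 3)/(s - 1)
(4) reduce the feedback loop with forward [(H1+H2)/(1+(H1+H2)*H3)] and return (H4+H5) gives (-16*s^3 + 4*s^2 + 12)/(16*s^4 - 104*s^3 - 79*s^2 - 48*s - 25)
That last expression is T(s); at s = 0 only the constant terms survive, so T(0) = 12/(-25) = -12/25.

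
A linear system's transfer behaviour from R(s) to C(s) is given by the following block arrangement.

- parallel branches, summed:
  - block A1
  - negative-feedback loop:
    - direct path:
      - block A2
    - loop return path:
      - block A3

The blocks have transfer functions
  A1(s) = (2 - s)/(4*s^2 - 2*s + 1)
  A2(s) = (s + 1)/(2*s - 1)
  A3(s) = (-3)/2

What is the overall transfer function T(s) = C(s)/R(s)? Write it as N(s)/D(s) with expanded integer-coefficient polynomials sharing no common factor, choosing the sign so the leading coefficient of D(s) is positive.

1. feedback reduction of A2, A3 = (2*s + 2)/(s - 5)
2. add A1, [A2/(1+A2*A3)] (parallel), which is the overall transfer function T(s) = C(s)/R(s) in lowest terms

Therefore the answer is (8*s^3 + 3*s^2 + 5*s - 8)/(4*s^3 - 22*s^2 + 11*s - 5).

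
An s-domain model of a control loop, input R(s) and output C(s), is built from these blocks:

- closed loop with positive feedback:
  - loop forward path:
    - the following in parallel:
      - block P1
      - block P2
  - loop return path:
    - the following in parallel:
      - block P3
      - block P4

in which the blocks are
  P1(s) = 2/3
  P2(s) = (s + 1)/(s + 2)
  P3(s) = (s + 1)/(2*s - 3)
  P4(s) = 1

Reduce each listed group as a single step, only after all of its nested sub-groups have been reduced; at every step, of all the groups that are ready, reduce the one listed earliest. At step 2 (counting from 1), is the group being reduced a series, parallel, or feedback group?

[1] add P1, P2 (parallel)
[2] reduce the parallel group P3, P4
[3] reduce the feedback loop with forward (P1+P2) and return (P3+P4)
At step 2 the group reduced is parallel.

Therefore the answer is parallel.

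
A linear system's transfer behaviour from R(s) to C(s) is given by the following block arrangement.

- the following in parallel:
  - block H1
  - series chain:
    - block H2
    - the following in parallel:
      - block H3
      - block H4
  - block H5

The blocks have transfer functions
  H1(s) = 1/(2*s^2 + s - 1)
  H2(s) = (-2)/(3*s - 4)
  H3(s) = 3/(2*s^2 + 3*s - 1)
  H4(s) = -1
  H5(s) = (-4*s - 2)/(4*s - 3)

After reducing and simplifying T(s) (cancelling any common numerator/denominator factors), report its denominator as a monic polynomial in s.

(1) sum the parallel branches H3, H4 = (-2*s^2 - 3*s + 4)/(2*s^2 + 3*s - 1)
(2) reduce the series chain H2, (H3+H4) = (4*s^2 + 6*s - 8)/(6*s^3 + s^2 - 15*s + 4)
(3) parallel reduction of H1, (H2*(H3+H4)), H5 = (-48*s^6 - 24*s^5 + 188*s^4 - 16*s^3 - 137*s^2 + 113*s - 28)/(48*s^6 - 4*s^5 - 164*s^4 + 73*s^3 + 100*s^2 - 73*s + 12)
Step 3 gives the fully reduced T(s), with no common factor left to cancel. The denominator's leading coefficient is 48, so divide each of its coefficients by 48 to get the monic form.

Answer: s^6 - s^5/12 - 41*s^4/12 + 73*s^3/48 + 25*s^2/12 - 73*s/48 + 1/4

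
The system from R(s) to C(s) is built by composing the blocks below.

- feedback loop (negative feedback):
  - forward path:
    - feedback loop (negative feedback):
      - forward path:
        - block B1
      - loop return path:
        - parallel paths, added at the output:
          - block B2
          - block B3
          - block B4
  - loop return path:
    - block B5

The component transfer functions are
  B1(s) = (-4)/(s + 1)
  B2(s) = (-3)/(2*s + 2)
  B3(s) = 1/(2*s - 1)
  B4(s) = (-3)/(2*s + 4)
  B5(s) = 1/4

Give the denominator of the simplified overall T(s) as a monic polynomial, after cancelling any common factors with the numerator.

Answer: s^4 + 5*s^3/2 + 21*s^2/2 + 5*s - 13

Working:
Step 1: sum the parallel branches B2, B3, B4 = (-10*s^2 - 6*s + 13)/(4*s^3 + 10*s^2 + 2*s - 4)
Step 2: close the feedback loop around B1, (B2+B3+B4) = (-8*s^3 - 20*s^2 - 4*s + 8)/(2*s^4 + 7*s^3 + 26*s^2 + 11*s - 28)
Step 3: close the feedback loop around [B1/(1+B1*(B2+B3+B4))], B5 = (-8*s^3 - 20*s^2 - 4*s + 8)/(2*s^4 + 5*s^3 + 21*s^2 + 10*s - 26)
Step 3 gives the fully reduced T(s), with no common factor left to cancel. The denominator's leading coefficient is 2, so divide each of its coefficients by 2 to get the monic form.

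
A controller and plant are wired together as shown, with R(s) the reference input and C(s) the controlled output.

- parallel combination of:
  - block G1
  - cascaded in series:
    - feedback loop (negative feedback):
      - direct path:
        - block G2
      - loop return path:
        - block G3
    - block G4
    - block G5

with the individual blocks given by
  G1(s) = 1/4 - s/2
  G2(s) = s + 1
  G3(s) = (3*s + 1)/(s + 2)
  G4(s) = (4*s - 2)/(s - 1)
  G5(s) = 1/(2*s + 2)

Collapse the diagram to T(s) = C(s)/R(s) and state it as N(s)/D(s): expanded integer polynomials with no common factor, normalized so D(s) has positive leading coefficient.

Step 1 - apply the feedback formula to G2, G3 -> (s^2 + 3*s + 2)/(3*s^2 + 5*s + 3)
Step 2 - cascade [G2/(1+G2*G3)], G4, G5 -> (2*s^2 + 3*s - 2)/(3*s^3 + 2*s^2 - 2*s - 3)
Step 3 - add G1, ([G2/(1+G2*G3)]*G4*G5) (parallel); the result is T(s) itself (integer coefficients, no common factor, positive leading denominator coefficient)

Answer: (-6*s^4 - s^3 + 14*s^2 + 16*s - 11)/(12*s^3 + 8*s^2 - 8*s - 12)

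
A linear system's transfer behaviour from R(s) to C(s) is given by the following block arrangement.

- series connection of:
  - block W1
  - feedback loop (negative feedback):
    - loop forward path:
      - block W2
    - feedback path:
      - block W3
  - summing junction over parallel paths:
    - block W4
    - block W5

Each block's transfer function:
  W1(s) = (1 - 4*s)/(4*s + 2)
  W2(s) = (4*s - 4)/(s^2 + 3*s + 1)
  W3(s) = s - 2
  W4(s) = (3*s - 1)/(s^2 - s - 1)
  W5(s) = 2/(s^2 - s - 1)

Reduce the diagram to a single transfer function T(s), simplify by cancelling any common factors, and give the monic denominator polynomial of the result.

Step 1: apply the feedback formula to W2, W3; result (4*s - 4)/(5*s^2 - 9*s + 9)
Step 2: reduce the parallel group W4, W5; result (3*s + 1)/(s^2 - s - 1)
Step 3: reduce the series chain W1, [W2/(1+W2*W3)], (W4+W5); result (-24*s^3 + 22*s^2 + 4*s - 2)/(10*s^5 - 23*s^4 + 12*s^3 + 13*s^2 - 18*s - 9)
That last expression is T(s), already simplified. Scaling its denominator by 1/10 (the reciprocal of the leading coefficient) yields the monic denominator.

Final answer: s^5 - 23*s^4/10 + 6*s^3/5 + 13*s^2/10 - 9*s/5 - 9/10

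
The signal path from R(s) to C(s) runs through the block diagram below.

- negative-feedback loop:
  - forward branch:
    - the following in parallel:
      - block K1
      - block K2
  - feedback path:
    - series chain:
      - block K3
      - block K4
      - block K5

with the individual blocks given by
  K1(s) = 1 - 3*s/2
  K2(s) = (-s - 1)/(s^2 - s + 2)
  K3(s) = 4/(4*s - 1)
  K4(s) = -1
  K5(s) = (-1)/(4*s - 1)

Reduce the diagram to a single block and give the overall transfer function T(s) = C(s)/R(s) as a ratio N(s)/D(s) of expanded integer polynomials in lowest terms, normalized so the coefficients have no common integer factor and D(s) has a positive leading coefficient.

Answer: (-48*s^5 + 104*s^4 - 203*s^3 + 117*s^2 - 26*s + 2)/(32*s^4 - 60*s^3 + 102*s^2 - 74*s + 12)

Working:
Step 1 - combine K1, K2 in parallel, giving (-3*s^3 + 5*s^2 - 10*s + 2)/(2*s^2 - 2*s + 4)
Step 2 - series reduction of K3, K4, K5, giving 4/(16*s^2 - 8*s + 1)
Step 3 - close the feedback loop around (K1+K2), (K3*K4*K5): this yields T(s), and no further normalization is needed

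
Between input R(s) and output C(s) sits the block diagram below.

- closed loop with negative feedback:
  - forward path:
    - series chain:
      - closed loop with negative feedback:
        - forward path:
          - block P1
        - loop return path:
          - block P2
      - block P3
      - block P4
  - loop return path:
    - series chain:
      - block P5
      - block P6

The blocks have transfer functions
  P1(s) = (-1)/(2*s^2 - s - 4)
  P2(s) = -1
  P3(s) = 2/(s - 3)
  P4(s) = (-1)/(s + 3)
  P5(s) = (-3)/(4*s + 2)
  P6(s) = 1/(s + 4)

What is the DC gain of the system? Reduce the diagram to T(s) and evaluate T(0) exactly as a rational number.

Step 1. collapse the loop (P1 forward, P2 return); result (-1)/(2*s^2 - s - 3)
Step 2. reduce the series chain [P1/(1+P1*P2)], P3, P4; result 2/(2*s^4 - s^3 - 21*s^2 + 9*s + 27)
Step 3. series reduction of P5, P6; result (-3)/(4*s^2 + 18*s + 8)
Step 4. reduce the feedback loop with forward ([P1/(1+P1*P2)]*P3*P4) and return (P5*P6); result (4*s^2 + 18*s + 8)/(4*s^6 + 16*s^5 - 43*s^4 - 175*s^3 + 51*s^2 + 279*s + 105)
Step 4 gives the overall T(s). Then T(0) = 8/105.

Final answer: 8/105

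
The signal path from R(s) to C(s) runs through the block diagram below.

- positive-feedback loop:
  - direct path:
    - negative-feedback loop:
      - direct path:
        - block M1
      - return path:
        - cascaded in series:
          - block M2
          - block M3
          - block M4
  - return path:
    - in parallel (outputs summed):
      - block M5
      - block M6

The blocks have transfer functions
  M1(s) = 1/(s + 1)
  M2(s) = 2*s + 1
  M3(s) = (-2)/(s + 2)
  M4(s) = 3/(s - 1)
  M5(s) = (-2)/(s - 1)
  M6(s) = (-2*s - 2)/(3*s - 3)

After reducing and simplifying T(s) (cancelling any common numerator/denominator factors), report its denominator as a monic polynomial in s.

Step 1: combine M2, M3, M4 in series, giving (-12*s - 6)/(s^2 + s - 2)
Step 2: reduce the feedback loop with forward M1 and return (M2*M3*M4), giving (s^2 + s - 2)/(s^3 + 2*s^2 - 13*s - 8)
Step 3: parallel reduction of M5, M6, giving (-2*s - 8)/(3*s - 3)
Step 4: close the feedback loop around [M1/(1+M1*(M2*M3*M4))], (M5+M6), giving (3*s^2 + 3*s - 6)/(3*s^3 + 8*s^2 - 27*s - 8)
T(s) is the step-4 result (common factors already cancelled). Leading coefficient of the denominator: 3. Divide through by 3 for the monic polynomial.

Hence the answer: s^3 + 8*s^2/3 - 9*s - 8/3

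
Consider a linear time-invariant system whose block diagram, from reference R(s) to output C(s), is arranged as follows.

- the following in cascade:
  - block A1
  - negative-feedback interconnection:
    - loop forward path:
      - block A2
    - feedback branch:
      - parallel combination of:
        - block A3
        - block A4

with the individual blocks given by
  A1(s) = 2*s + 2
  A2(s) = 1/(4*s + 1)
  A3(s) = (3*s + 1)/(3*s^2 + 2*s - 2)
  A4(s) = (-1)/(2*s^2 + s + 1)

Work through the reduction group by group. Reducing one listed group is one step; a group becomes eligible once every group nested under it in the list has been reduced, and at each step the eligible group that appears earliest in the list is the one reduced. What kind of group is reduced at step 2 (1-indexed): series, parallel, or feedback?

The answer is feedback.

Reasoning:
[1] reduce the parallel group A3, A4
[2] collapse the loop (A2 forward, (A3+A4) return)
[3] series reduction of A1, [A2/(1+A2*(A3+A4))]
Step 2 collapses a feedback group.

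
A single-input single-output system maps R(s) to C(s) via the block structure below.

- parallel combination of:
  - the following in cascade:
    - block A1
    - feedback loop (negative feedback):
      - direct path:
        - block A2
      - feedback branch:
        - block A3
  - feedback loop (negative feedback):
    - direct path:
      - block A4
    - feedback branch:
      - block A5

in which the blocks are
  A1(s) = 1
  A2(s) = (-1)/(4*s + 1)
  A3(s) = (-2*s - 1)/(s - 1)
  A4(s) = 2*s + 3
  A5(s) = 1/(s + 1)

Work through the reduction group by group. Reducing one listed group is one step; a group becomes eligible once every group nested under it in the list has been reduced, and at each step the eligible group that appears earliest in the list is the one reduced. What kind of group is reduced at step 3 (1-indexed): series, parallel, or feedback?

The answer is feedback.

Reasoning:
Step 1. reduce the feedback loop with forward A2 and return A3
Step 2. reduce the series chain A1, [A2/(1+A2*A3)]
Step 3. reduce the feedback loop with forward A4 and return A5
Step 4. add (A1*[A2/(1+A2*A3)]), [A4/(1+A4*A5)] (parallel)
At step 3 the group reduced is feedback.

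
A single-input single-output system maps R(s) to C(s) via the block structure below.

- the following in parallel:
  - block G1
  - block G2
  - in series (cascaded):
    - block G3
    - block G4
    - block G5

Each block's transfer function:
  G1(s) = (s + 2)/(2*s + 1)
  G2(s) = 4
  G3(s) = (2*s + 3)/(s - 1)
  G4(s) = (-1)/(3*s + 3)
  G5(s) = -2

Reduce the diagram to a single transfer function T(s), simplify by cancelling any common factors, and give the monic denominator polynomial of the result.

First reduce the diagram to T(s).

1. cascade G3, G4, G5, giving (4*s + 6)/(3*s^2 - 3)
2. parallel reduction of G1, G2, (G3*G4*G5), giving (27*s^3 + 26*s^2 - 11*s - 12)/(6*s^3 + 3*s^2 - 6*s - 3)
T(s) is the step-2 result (common factors already cancelled). Leading coefficient of the denominator: 6. Divide through by 6 for the monic polynomial.

Answer: s^3 + s^2/2 - s - 1/2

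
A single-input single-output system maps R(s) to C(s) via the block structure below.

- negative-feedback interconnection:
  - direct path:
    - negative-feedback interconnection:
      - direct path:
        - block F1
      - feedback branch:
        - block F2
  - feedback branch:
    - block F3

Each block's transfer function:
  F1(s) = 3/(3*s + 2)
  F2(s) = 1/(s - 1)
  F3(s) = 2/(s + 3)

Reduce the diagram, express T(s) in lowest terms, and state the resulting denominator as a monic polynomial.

The answer is s^3 + 8*s^2/3 + 4*s/3 - 1.

Reasoning:
Step 1. collapse the loop (F1 forward, F2 return): (3*s - 3)/(3*s^2 - s + 1)
Step 2. close the feedback loop around [F1/(1+F1*F2)], F3: (3*s^2 + 6*s - 9)/(3*s^3 + 8*s^2 + 4*s - 3)
T(s) is the step-2 result (common factors already cancelled). Leading coefficient of the denominator: 3. Divide through by 3 for the monic polynomial.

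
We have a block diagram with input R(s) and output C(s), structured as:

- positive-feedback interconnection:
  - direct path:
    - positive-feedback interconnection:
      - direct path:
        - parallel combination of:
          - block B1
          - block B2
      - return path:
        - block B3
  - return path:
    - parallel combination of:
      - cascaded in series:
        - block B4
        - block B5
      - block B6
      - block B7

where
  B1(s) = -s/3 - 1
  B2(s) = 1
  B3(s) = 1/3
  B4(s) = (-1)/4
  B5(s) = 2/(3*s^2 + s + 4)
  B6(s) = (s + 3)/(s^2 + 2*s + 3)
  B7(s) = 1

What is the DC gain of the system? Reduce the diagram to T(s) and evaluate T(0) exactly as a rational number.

1. parallel reduction of B1, B2; result (-s)/3
2. apply the feedback formula to (B1+B2), B3; result (-3*s)/(s + 9)
3. reduce the series chain B4, B5; result (-1)/(6*s^2 + 2*s + 8)
4. add (B4*B5), B6, B7 (parallel); result (6*s^4 + 20*s^3 + 49*s^2 + 34*s + 45)/(6*s^4 + 14*s^3 + 30*s^2 + 22*s + 24)
5. collapse the loop ([(B1+B2)/(1-(B1+B2)*B3)] forward, ((B4*B5)+B6+B7) return); result (-18*s^5 - 42*s^4 - 90*s^3 - 66*s^2 - 72*s)/(24*s^5 + 128*s^4 + 303*s^3 + 394*s^2 + 357*s + 216)
That last expression is T(s); at s = 0 only the constant terms survive, so T(0) = 0/216 = 0.

Answer: 0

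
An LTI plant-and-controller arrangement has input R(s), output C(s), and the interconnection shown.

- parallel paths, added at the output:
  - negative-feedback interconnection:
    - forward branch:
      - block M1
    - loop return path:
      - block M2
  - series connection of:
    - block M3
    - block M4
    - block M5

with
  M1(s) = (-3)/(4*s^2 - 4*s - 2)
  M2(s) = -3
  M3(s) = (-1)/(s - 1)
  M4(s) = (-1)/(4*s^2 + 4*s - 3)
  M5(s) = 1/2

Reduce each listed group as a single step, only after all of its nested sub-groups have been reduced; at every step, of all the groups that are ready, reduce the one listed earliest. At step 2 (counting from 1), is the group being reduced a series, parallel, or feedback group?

The answer is series.

Reasoning:
(1) collapse the loop (M1 forward, M2 return)
(2) series reduction of M3, M4, M5
(3) combine [M1/(1+M1*M2)], (M3*M4*M5) in parallel
So the answer for step 2 is series.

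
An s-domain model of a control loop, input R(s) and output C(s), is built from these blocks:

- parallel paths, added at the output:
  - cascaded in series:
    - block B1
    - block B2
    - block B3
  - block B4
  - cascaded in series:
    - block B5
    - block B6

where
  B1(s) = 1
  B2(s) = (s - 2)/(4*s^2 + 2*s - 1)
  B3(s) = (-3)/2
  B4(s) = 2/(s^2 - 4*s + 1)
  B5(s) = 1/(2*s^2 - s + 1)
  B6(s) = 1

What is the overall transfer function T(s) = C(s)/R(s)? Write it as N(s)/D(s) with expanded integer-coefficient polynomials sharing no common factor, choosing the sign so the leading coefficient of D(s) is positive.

Step 1. combine B1, B2, B3 in series; result (6 - 3*s)/(8*s^2 + 4*s - 2)
Step 2. series reduction of B5, B6; result 1/(2*s^2 - s + 1)
Step 3. parallel reduction of (B1*B2*B3), B4, (B5*B6): this yields T(s), and no further normalization is needed

Hence the answer: (-6*s^5 + 79*s^4 - 103*s^3 + 47*s^2 - 9*s)/(16*s^6 - 64*s^5 + 16*s^4 + 6*s^3 - 26*s^2 + 14*s - 2)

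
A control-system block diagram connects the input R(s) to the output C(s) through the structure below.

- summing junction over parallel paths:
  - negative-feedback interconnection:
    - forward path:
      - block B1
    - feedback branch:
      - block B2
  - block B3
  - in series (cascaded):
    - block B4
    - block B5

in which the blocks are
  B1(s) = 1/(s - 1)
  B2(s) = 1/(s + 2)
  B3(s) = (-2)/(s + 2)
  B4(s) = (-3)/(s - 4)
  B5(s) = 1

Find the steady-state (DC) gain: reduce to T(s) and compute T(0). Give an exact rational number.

Step 1: reduce the feedback loop with forward B1 and return B2 = (s + 2)/(s^2 + s - 1)
Step 2: multiply B4, B5 (series) = (-3)/(s - 4)
Step 3: combine [B1/(1+B1*B2)], B3, (B4*B5) in parallel = (-4*s^3 - 3*s^2 - 5*s - 18)/(s^4 - s^3 - 11*s^2 - 6*s + 8)
The step-3 result is T(s). Setting s = 0: T(0) = -18/8 = -9/4.

Therefore the answer is -9/4.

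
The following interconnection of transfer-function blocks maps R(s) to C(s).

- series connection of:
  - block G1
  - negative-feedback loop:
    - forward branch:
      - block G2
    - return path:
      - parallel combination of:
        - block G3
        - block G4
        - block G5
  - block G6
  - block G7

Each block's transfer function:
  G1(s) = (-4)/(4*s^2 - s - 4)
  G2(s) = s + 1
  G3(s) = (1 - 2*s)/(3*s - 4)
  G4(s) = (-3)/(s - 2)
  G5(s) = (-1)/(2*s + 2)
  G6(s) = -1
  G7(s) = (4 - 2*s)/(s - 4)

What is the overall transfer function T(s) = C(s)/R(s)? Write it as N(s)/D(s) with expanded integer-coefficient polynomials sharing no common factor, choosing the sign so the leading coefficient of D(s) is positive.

[1] sum the parallel branches G3, G4, G5 -> (-4*s^3 - 15*s^2 + 22*s + 12)/(6*s^3 - 14*s^2 - 4*s + 16)
[2] reduce the feedback loop with forward G2 and return (G3+G4+G5) -> (-6*s^3 + 14*s^2 + 4*s - 16)/(4*s^3 + 9*s^2 - 2*s - 28)
[3] cascade G1, [G2/(1+G2*(G3+G4+G5))], G6, G7, giving the overall T(s)

Hence the answer: (48*s^4 - 208*s^3 + 192*s^2 + 192*s - 256)/(16*s^6 - 32*s^5 - 161*s^4 - 14*s^3 + 620*s^2 - 32*s - 448)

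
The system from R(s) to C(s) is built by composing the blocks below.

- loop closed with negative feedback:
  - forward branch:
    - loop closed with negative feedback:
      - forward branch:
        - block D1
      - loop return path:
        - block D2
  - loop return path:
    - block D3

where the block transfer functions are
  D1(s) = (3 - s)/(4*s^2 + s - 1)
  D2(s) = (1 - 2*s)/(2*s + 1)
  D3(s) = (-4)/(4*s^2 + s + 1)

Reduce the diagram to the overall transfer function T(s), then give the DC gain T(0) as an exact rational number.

Step 1 - collapse the loop (D1 forward, D2 return): (-2*s^2 + 5*s + 3)/(8*s^3 + 8*s^2 - 8*s + 2)
Step 2 - feedback reduction of [D1/(1+D1*D2)], D3: (-8*s^4 + 18*s^3 + 15*s^2 + 8*s + 3)/(32*s^5 + 40*s^4 - 16*s^3 + 16*s^2 - 26*s - 10)
That last expression is T(s); at s = 0 only the constant terms survive, so T(0) = 3/(-10) = -3/10.

Final answer: -3/10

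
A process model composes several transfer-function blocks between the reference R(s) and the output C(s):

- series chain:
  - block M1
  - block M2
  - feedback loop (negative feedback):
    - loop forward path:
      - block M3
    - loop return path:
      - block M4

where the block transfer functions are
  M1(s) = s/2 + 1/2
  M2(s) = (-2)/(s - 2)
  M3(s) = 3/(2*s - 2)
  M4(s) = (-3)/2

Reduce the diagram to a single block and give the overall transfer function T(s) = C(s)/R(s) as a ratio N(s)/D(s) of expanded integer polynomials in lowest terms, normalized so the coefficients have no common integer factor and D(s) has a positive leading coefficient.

Step 1 - close the feedback loop around M3, M4: 6/(4*s - 13)
Step 2 - series reduction of M1, M2, [M3/(1+M3*M4)]: this yields T(s), and no further normalization is needed

Hence the answer: (-6*s - 6)/(4*s^2 - 21*s + 26)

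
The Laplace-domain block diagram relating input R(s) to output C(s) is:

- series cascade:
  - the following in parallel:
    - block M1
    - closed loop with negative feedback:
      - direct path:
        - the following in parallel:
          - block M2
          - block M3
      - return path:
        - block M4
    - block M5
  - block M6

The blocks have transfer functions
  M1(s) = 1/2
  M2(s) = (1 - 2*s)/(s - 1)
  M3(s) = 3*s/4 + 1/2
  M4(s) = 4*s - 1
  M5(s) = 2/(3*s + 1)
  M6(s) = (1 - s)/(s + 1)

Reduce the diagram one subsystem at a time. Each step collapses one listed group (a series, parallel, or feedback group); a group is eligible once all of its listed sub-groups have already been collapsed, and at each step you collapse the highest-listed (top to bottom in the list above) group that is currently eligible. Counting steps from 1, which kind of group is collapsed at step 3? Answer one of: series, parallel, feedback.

Step 1. combine M2, M3 in parallel
Step 2. feedback reduction of (M2+M3), M4
Step 3. add M1, [(M2+M3)/(1+(M2+M3)*M4)], M5 (parallel)
Step 4. multiply (M1+[(M2+M3)/(1+(M2+M3)*M4)]+M5), M6 (series)
At step 3 the group reduced is parallel.

Therefore the answer is parallel.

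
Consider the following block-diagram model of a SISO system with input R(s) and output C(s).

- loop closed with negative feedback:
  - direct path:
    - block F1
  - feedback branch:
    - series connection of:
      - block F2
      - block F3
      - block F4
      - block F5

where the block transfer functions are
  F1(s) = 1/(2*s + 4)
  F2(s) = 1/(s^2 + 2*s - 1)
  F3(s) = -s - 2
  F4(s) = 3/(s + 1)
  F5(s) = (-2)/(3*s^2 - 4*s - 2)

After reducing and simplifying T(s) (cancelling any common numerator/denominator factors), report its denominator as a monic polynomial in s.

First reduce the diagram to T(s).

[1] cascade F2, F3, F4, F5 = (6*s + 12)/(3*s^5 + 5*s^4 - 11*s^3 - 13*s^2 + 2*s + 2)
[2] close the feedback loop around F1, (F2*F3*F4*F5) = (3*s^5 + 5*s^4 - 11*s^3 - 13*s^2 + 2*s + 2)/(6*s^6 + 22*s^5 - 2*s^4 - 70*s^3 - 48*s^2 + 18*s + 20)
The result of step 2 is T(s) in lowest terms. Its denominator has leading coefficient 6; dividing the denominator through by 6 makes it monic.

Answer: s^6 + 11*s^5/3 - s^4/3 - 35*s^3/3 - 8*s^2 + 3*s + 10/3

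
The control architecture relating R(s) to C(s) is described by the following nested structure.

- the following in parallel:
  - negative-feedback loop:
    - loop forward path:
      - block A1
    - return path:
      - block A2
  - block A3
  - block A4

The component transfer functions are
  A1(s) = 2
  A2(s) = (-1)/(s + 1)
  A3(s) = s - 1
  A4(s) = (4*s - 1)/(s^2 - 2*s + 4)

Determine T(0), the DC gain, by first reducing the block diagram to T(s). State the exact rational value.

(1) feedback reduction of A1, A2, giving (2*s + 2)/(s - 1)
(2) add [A1/(1+A1*A2)], A3, A4 (parallel), giving (s^4 - 2*s^3 + 11*s^2 - 11*s + 13)/(s^3 - 3*s^2 + 6*s - 4)
Step 2 gives the overall T(s). Then T(0) = 13/(-4) = -13/4.

Final answer: -13/4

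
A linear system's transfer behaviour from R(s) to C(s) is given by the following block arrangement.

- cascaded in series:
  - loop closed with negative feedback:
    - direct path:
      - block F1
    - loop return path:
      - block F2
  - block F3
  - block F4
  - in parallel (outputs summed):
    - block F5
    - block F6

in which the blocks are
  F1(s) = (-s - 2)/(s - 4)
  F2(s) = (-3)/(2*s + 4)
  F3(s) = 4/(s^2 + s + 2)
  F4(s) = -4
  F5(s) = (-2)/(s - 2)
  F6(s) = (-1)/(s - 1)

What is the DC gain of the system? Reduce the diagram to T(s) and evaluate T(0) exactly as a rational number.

Answer: -64/5

Working:
Step 1. reduce the feedback loop with forward F1 and return F2, giving (-2*s - 4)/(2*s - 5)
Step 2. add F5, F6 (parallel), giving (4 - 3*s)/(s^2 - 3*s + 2)
Step 3. series reduction of [F1/(1+F1*F2)], F3, F4, (F5+F6), giving (-96*s^2 - 64*s + 256)/(2*s^5 - 9*s^4 + 12*s^3 - 13*s^2 + 28*s - 20)
That last expression is T(s); at s = 0 only the constant terms survive, so T(0) = 256/(-20) = -64/5.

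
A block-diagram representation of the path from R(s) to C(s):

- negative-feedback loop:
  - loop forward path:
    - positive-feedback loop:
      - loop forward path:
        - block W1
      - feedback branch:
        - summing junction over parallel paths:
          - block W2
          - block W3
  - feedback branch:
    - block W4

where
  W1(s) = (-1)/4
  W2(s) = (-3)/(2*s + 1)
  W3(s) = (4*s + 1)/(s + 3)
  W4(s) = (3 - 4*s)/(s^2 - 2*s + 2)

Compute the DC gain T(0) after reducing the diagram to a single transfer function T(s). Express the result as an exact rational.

1. add W2, W3 (parallel): (8*s^2 + 3*s - 8)/(2*s^2 + 7*s + 3)
2. apply the feedback formula to W1, (W2+W3): (-2*s^2 - 7*s - 3)/(16*s^2 + 31*s + 4)
3. apply the feedback formula to [W1/(1-W1*(W2+W3))], W4: (-2*s^4 - 3*s^3 + 7*s^2 - 8*s - 6)/(16*s^4 + 7*s^3 - 4*s^2 + 45*s - 1)
Step 3 gives the overall T(s). Then T(0) = -6/(-1) = 6.

Answer: 6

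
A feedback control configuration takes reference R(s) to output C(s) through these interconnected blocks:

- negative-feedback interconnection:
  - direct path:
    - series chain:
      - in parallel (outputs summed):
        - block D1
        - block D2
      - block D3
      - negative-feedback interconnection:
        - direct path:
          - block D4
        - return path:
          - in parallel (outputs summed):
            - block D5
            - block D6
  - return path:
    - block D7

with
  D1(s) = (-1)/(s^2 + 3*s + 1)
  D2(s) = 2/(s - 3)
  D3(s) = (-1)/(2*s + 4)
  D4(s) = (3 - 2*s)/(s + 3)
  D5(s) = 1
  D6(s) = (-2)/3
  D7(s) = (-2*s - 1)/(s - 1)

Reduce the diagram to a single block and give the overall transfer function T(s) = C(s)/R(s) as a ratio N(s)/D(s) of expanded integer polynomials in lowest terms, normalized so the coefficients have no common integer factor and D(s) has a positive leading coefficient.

First reduce the diagram to T(s).

1. parallel reduction of D1, D2, giving (2*s^2 + 5*s + 5)/(s^3 - 8*s - 3)
2. add D5, D6 (parallel), giving 1/3
3. reduce the feedback loop with forward D4 and return (D5+D6), giving (9 - 6*s)/(s + 12)
4. multiply (D1+D2), D3, [D4/(1+D4*(D5+D6))] (series), giving (12*s^3 + 12*s^2 - 15*s - 45)/(2*s^5 + 28*s^4 + 32*s^3 - 230*s^2 - 468*s - 144)
5. reduce the feedback loop with forward ((D1+D2)*D3*[D4/(1+D4*(D5+D6))]) and return D7, which is the overall transfer function T(s) = C(s)/R(s) in lowest terms

Answer: (12*s^4 - 27*s^2 - 30*s + 45)/(2*s^6 + 26*s^5 - 20*s^4 - 298*s^3 - 220*s^2 + 429*s + 189)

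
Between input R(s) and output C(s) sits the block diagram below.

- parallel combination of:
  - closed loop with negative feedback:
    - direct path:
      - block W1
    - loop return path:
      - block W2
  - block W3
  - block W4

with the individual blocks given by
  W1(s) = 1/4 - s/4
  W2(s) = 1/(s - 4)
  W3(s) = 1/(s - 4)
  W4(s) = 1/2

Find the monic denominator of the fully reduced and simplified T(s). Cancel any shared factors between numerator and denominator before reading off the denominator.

The answer is s^2 - 9*s + 20.

Reasoning:
Step 1 - reduce the feedback loop with forward W1 and return W2: (-s^2 + 5*s - 4)/(3*s - 15)
Step 2 - sum the parallel branches [W1/(1+W1*W2)], W3, W4: (-2*s^3 + 21*s^2 - 69*s + 62)/(6*s^2 - 54*s + 120)
That last expression is T(s), already simplified. Scaling its denominator by 1/6 (the reciprocal of the leading coefficient) yields the monic denominator.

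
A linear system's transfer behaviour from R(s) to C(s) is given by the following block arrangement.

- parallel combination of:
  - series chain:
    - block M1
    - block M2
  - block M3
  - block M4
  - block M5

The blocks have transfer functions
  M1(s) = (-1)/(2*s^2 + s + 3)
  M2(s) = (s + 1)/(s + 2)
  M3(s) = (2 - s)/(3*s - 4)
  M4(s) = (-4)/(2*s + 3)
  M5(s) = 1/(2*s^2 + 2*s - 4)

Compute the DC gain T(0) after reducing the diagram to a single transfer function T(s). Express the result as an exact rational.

(1) multiply M1, M2 (series) gives (-s - 1)/(2*s^3 + 5*s^2 + 5*s + 6)
(2) sum the parallel branches (M1*M2), M3, M4, M5 gives (-8*s^6 - 56*s^5 + 22*s^4 + 134*s^3 + 33*s^2 + 169*s - 324)/(24*s^6 + 40*s^5 - 42*s^4 - 60*s^3 - 70*s^2 - 36*s + 144)
Step 2 gives the overall T(s). Then T(0) = -324/144 = -9/4.

Therefore the answer is -9/4.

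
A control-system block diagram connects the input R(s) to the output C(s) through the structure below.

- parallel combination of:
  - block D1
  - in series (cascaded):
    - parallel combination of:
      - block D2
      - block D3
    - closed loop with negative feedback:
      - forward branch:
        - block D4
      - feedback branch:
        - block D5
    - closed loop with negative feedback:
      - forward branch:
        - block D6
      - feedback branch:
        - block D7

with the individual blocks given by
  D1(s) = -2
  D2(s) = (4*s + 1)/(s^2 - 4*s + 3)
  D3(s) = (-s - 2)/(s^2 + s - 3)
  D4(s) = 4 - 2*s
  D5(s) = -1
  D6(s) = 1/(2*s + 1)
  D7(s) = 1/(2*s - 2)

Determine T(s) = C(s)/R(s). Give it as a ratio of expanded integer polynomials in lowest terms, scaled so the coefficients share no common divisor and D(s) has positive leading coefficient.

Answer: (-16*s^6 + 64*s^5 + 12*s^4 - 330*s^3 + 428*s^2 - 48*s - 126)/(8*s^6 - 32*s^5 - 12*s^4 + 163*s^3 - 174*s^2 + 18*s + 27)

Working:
(1) parallel reduction of D2, D3; result (3*s^3 + 7*s^2 - 6*s - 9)/(s^4 - 3*s^3 - 4*s^2 + 15*s - 9)
(2) collapse the loop (D4 forward, D5 return); result (4 - 2*s)/(2*s - 3)
(3) collapse the loop (D6 forward, D7 return); result (2*s - 2)/(4*s^2 - 2*s - 1)
(4) cascade (D2+D3), [D4/(1+D4*D5)], [D6/(1+D6*D7)]; result (-12*s^4 - 4*s^3 + 80*s^2 - 12*s - 72)/(8*s^6 - 32*s^5 - 12*s^4 + 163*s^3 - 174*s^2 + 18*s + 27)
(5) add D1, ((D2+D3)*[D4/(1+D4*D5)]*[D6/(1+D6*D7)]) (parallel); the result is T(s) itself (integer coefficients, no common factor, positive leading denominator coefficient)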